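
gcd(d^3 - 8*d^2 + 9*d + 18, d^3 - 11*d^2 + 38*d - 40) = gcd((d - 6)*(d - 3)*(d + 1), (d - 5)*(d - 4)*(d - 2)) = 1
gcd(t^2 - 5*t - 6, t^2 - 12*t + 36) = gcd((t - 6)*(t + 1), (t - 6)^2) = t - 6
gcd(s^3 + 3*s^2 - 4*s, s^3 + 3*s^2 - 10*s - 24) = s + 4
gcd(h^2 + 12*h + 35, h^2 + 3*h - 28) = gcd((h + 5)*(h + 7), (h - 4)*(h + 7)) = h + 7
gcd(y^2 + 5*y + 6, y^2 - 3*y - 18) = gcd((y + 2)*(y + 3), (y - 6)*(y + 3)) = y + 3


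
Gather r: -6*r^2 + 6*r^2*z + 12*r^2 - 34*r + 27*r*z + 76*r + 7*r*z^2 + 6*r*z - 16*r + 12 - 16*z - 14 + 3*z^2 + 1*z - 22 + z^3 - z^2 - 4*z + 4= r^2*(6*z + 6) + r*(7*z^2 + 33*z + 26) + z^3 + 2*z^2 - 19*z - 20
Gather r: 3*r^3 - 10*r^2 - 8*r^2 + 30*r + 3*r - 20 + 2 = 3*r^3 - 18*r^2 + 33*r - 18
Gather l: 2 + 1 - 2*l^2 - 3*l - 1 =-2*l^2 - 3*l + 2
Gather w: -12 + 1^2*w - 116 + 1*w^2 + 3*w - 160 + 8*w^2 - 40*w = 9*w^2 - 36*w - 288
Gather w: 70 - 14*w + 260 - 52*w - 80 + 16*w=250 - 50*w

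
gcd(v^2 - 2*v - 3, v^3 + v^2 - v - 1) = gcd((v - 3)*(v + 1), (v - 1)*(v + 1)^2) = v + 1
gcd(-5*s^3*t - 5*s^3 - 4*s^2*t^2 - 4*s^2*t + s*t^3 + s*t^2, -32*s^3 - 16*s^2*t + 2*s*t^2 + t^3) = 1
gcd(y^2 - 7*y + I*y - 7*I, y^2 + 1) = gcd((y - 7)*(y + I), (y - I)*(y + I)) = y + I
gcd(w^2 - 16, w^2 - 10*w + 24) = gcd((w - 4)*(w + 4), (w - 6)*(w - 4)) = w - 4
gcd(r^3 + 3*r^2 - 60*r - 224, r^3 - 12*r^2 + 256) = r^2 - 4*r - 32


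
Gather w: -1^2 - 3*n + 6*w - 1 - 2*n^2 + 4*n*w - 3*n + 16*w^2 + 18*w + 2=-2*n^2 - 6*n + 16*w^2 + w*(4*n + 24)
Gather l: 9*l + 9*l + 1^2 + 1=18*l + 2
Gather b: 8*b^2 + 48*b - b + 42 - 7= 8*b^2 + 47*b + 35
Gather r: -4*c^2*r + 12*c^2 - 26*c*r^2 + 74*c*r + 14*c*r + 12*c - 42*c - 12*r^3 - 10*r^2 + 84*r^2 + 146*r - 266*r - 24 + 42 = 12*c^2 - 30*c - 12*r^3 + r^2*(74 - 26*c) + r*(-4*c^2 + 88*c - 120) + 18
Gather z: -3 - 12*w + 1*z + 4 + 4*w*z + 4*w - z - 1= 4*w*z - 8*w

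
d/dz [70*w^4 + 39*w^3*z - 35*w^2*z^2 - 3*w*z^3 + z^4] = 39*w^3 - 70*w^2*z - 9*w*z^2 + 4*z^3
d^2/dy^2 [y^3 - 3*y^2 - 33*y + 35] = 6*y - 6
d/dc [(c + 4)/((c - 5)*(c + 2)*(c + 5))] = 2*(-c^3 - 7*c^2 - 8*c + 25)/(c^6 + 4*c^5 - 46*c^4 - 200*c^3 + 425*c^2 + 2500*c + 2500)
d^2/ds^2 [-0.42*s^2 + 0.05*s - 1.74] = -0.840000000000000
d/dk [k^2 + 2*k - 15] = 2*k + 2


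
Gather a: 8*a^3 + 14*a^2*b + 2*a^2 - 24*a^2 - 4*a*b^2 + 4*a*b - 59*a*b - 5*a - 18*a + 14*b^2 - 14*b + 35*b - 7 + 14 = 8*a^3 + a^2*(14*b - 22) + a*(-4*b^2 - 55*b - 23) + 14*b^2 + 21*b + 7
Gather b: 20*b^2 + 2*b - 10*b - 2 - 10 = 20*b^2 - 8*b - 12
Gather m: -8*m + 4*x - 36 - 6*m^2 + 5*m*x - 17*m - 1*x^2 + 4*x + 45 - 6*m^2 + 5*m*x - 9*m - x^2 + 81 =-12*m^2 + m*(10*x - 34) - 2*x^2 + 8*x + 90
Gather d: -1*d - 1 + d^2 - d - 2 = d^2 - 2*d - 3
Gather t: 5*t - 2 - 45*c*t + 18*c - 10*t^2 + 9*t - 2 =18*c - 10*t^2 + t*(14 - 45*c) - 4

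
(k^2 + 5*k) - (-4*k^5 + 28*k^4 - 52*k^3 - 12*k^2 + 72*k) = 4*k^5 - 28*k^4 + 52*k^3 + 13*k^2 - 67*k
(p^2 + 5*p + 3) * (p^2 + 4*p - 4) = p^4 + 9*p^3 + 19*p^2 - 8*p - 12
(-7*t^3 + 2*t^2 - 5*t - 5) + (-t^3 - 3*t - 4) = -8*t^3 + 2*t^2 - 8*t - 9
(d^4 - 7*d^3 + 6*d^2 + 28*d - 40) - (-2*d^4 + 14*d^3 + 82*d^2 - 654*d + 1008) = 3*d^4 - 21*d^3 - 76*d^2 + 682*d - 1048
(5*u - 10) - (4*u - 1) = u - 9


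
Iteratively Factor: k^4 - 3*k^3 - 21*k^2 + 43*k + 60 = (k + 4)*(k^3 - 7*k^2 + 7*k + 15) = (k + 1)*(k + 4)*(k^2 - 8*k + 15) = (k - 3)*(k + 1)*(k + 4)*(k - 5)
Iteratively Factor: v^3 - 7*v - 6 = (v + 2)*(v^2 - 2*v - 3) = (v + 1)*(v + 2)*(v - 3)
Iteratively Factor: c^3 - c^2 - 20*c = (c)*(c^2 - c - 20) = c*(c - 5)*(c + 4)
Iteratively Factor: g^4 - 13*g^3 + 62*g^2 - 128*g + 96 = (g - 4)*(g^3 - 9*g^2 + 26*g - 24) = (g - 4)*(g - 3)*(g^2 - 6*g + 8) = (g - 4)*(g - 3)*(g - 2)*(g - 4)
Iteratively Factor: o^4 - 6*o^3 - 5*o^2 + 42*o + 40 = (o + 1)*(o^3 - 7*o^2 + 2*o + 40) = (o + 1)*(o + 2)*(o^2 - 9*o + 20) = (o - 4)*(o + 1)*(o + 2)*(o - 5)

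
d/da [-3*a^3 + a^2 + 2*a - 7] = -9*a^2 + 2*a + 2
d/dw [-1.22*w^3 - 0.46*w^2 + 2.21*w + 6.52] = -3.66*w^2 - 0.92*w + 2.21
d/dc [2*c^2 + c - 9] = 4*c + 1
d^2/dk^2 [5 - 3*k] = 0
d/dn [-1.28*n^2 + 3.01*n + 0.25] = 3.01 - 2.56*n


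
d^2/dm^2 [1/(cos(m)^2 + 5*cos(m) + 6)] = (-4*sin(m)^4 + 3*sin(m)^2 + 195*cos(m)/4 - 15*cos(3*m)/4 + 39)/((cos(m) + 2)^3*(cos(m) + 3)^3)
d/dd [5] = 0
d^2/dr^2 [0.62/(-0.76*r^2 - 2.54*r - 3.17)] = (0.716224*r^2 + 2.393696*r - 0.62*(1.52*r + 2.54)*(3.04*r + 5.08) + 2.987408)/(0.76*r^2 + 2.54*r + 3.17)^3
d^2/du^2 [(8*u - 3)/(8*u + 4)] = -14/(2*u + 1)^3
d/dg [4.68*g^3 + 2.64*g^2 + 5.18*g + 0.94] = 14.04*g^2 + 5.28*g + 5.18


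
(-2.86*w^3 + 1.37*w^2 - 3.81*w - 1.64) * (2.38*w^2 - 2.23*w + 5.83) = -6.8068*w^5 + 9.6384*w^4 - 28.7967*w^3 + 12.5802*w^2 - 18.5551*w - 9.5612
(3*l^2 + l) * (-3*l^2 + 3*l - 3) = -9*l^4 + 6*l^3 - 6*l^2 - 3*l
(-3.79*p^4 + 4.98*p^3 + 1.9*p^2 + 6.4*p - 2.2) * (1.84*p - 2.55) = -6.9736*p^5 + 18.8277*p^4 - 9.203*p^3 + 6.931*p^2 - 20.368*p + 5.61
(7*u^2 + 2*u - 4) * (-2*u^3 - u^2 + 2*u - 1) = -14*u^5 - 11*u^4 + 20*u^3 + u^2 - 10*u + 4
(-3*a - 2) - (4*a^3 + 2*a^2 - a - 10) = -4*a^3 - 2*a^2 - 2*a + 8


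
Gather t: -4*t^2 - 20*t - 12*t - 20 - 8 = -4*t^2 - 32*t - 28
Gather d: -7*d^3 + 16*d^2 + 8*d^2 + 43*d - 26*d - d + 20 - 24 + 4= -7*d^3 + 24*d^2 + 16*d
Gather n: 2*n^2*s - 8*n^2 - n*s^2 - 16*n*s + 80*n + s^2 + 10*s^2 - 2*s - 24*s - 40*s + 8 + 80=n^2*(2*s - 8) + n*(-s^2 - 16*s + 80) + 11*s^2 - 66*s + 88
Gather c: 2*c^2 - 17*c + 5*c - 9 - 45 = 2*c^2 - 12*c - 54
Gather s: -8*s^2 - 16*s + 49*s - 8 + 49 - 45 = -8*s^2 + 33*s - 4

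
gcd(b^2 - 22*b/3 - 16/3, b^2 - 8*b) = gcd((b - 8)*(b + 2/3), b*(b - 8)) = b - 8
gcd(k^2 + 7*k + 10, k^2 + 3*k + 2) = k + 2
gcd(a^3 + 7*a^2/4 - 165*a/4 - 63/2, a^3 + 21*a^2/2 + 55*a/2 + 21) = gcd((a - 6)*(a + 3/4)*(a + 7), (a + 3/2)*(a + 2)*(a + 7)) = a + 7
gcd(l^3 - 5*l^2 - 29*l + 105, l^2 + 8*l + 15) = l + 5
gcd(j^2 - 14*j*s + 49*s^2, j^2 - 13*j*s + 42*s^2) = -j + 7*s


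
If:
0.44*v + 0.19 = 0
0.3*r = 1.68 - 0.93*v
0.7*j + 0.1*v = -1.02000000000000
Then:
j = -1.40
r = 6.94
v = -0.43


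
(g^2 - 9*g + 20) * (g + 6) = g^3 - 3*g^2 - 34*g + 120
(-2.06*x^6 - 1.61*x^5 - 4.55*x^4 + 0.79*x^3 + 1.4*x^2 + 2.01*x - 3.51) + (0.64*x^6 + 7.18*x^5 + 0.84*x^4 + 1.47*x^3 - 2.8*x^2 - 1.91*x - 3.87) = -1.42*x^6 + 5.57*x^5 - 3.71*x^4 + 2.26*x^3 - 1.4*x^2 + 0.0999999999999999*x - 7.38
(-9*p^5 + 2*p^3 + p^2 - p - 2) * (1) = -9*p^5 + 2*p^3 + p^2 - p - 2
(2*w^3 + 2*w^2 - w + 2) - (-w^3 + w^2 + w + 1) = 3*w^3 + w^2 - 2*w + 1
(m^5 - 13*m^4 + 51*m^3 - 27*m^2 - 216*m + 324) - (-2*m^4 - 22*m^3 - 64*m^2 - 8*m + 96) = m^5 - 11*m^4 + 73*m^3 + 37*m^2 - 208*m + 228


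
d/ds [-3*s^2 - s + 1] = -6*s - 1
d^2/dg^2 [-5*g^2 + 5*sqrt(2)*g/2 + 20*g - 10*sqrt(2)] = -10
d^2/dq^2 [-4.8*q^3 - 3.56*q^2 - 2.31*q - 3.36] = -28.8*q - 7.12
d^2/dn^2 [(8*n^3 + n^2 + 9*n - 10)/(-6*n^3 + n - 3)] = 4*(-18*n^6 - 558*n^5 + 1503*n^4 + 32*n^3 + 432*n^2 - 378*n - 13)/(216*n^9 - 108*n^7 + 324*n^6 + 18*n^5 - 108*n^4 + 161*n^3 + 9*n^2 - 27*n + 27)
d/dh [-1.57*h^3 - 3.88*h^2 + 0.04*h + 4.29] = -4.71*h^2 - 7.76*h + 0.04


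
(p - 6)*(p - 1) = p^2 - 7*p + 6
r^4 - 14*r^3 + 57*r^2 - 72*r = r*(r - 8)*(r - 3)^2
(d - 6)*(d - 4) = d^2 - 10*d + 24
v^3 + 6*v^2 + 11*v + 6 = (v + 1)*(v + 2)*(v + 3)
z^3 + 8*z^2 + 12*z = z*(z + 2)*(z + 6)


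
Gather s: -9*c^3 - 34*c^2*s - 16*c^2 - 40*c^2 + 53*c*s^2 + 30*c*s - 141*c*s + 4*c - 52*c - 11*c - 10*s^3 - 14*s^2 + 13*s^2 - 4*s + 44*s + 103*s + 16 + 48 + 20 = -9*c^3 - 56*c^2 - 59*c - 10*s^3 + s^2*(53*c - 1) + s*(-34*c^2 - 111*c + 143) + 84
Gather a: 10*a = 10*a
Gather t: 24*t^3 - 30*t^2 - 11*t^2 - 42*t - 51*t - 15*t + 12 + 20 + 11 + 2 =24*t^3 - 41*t^2 - 108*t + 45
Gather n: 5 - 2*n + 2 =7 - 2*n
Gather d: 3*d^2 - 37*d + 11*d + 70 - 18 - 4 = 3*d^2 - 26*d + 48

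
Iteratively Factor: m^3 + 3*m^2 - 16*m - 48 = (m - 4)*(m^2 + 7*m + 12) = (m - 4)*(m + 4)*(m + 3)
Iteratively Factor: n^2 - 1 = (n - 1)*(n + 1)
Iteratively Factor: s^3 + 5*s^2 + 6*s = (s + 2)*(s^2 + 3*s) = s*(s + 2)*(s + 3)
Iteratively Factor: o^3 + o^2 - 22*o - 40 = (o + 4)*(o^2 - 3*o - 10) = (o - 5)*(o + 4)*(o + 2)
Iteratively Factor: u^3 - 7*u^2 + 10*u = (u - 5)*(u^2 - 2*u) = u*(u - 5)*(u - 2)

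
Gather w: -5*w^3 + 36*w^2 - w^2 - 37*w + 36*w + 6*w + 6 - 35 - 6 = -5*w^3 + 35*w^2 + 5*w - 35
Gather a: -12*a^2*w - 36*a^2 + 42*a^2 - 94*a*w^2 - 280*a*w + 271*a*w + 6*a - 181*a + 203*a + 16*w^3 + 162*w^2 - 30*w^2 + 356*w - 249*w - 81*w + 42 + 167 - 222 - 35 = a^2*(6 - 12*w) + a*(-94*w^2 - 9*w + 28) + 16*w^3 + 132*w^2 + 26*w - 48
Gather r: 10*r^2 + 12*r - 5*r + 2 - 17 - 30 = 10*r^2 + 7*r - 45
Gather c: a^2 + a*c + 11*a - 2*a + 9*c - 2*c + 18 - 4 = a^2 + 9*a + c*(a + 7) + 14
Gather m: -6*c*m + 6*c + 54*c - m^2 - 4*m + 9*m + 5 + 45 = 60*c - m^2 + m*(5 - 6*c) + 50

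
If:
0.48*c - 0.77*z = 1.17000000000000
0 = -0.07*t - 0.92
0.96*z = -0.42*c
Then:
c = 1.43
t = -13.14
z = -0.63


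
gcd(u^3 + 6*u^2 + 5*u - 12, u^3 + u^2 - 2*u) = u - 1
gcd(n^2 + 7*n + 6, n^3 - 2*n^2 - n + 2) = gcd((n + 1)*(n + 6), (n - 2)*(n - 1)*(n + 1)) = n + 1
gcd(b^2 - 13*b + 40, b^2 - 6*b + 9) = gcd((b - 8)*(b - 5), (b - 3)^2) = 1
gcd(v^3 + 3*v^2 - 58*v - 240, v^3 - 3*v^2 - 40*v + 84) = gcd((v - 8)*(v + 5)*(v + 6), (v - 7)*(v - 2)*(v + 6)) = v + 6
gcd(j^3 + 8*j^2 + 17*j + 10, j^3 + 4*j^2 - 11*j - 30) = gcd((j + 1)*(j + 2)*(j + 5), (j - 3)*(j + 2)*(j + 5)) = j^2 + 7*j + 10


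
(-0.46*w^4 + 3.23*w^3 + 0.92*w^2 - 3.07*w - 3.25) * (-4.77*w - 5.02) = 2.1942*w^5 - 13.0979*w^4 - 20.603*w^3 + 10.0255*w^2 + 30.9139*w + 16.315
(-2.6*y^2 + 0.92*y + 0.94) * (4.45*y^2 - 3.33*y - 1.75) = -11.57*y^4 + 12.752*y^3 + 5.6694*y^2 - 4.7402*y - 1.645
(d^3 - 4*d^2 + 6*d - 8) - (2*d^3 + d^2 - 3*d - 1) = -d^3 - 5*d^2 + 9*d - 7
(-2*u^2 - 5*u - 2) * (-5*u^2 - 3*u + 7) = 10*u^4 + 31*u^3 + 11*u^2 - 29*u - 14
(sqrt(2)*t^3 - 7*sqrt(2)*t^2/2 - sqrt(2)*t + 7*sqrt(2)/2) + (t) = sqrt(2)*t^3 - 7*sqrt(2)*t^2/2 - sqrt(2)*t + t + 7*sqrt(2)/2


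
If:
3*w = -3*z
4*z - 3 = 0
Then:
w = -3/4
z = 3/4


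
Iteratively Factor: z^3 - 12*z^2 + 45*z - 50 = (z - 5)*(z^2 - 7*z + 10) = (z - 5)^2*(z - 2)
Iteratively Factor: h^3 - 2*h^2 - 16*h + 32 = (h - 2)*(h^2 - 16) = (h - 2)*(h + 4)*(h - 4)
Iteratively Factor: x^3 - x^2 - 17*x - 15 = (x + 1)*(x^2 - 2*x - 15) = (x - 5)*(x + 1)*(x + 3)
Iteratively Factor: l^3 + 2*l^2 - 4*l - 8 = (l + 2)*(l^2 - 4) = (l - 2)*(l + 2)*(l + 2)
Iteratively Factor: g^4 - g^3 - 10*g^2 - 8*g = (g + 1)*(g^3 - 2*g^2 - 8*g) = g*(g + 1)*(g^2 - 2*g - 8) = g*(g + 1)*(g + 2)*(g - 4)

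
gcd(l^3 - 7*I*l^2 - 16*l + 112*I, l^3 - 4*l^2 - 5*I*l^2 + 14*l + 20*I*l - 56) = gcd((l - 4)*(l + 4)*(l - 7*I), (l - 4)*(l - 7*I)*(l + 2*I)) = l^2 + l*(-4 - 7*I) + 28*I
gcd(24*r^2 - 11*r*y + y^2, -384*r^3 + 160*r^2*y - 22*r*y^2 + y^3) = -8*r + y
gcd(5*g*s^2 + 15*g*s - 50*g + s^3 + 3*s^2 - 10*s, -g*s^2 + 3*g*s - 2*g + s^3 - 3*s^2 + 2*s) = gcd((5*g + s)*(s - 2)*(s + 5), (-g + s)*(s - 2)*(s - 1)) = s - 2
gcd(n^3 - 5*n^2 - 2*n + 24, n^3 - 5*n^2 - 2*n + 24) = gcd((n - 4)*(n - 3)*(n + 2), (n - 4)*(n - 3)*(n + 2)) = n^3 - 5*n^2 - 2*n + 24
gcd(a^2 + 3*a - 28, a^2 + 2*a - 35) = a + 7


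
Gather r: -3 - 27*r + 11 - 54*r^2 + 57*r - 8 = -54*r^2 + 30*r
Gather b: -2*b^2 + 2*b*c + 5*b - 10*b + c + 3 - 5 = -2*b^2 + b*(2*c - 5) + c - 2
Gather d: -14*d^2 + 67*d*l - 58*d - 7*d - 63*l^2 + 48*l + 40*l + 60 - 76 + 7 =-14*d^2 + d*(67*l - 65) - 63*l^2 + 88*l - 9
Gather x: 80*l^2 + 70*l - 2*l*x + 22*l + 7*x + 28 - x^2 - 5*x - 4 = 80*l^2 + 92*l - x^2 + x*(2 - 2*l) + 24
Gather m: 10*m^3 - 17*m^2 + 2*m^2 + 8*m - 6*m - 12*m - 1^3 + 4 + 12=10*m^3 - 15*m^2 - 10*m + 15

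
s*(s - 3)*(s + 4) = s^3 + s^2 - 12*s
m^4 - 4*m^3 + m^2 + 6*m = m*(m - 3)*(m - 2)*(m + 1)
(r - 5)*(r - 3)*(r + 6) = r^3 - 2*r^2 - 33*r + 90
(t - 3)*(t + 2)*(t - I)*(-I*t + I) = -I*t^4 - t^3 + 2*I*t^3 + 2*t^2 + 5*I*t^2 + 5*t - 6*I*t - 6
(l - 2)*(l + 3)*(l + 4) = l^3 + 5*l^2 - 2*l - 24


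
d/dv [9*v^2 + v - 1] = 18*v + 1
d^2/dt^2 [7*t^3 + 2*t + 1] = 42*t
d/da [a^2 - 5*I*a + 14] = 2*a - 5*I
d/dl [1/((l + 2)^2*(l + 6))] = -(3*l + 14)/((l + 2)^3*(l + 6)^2)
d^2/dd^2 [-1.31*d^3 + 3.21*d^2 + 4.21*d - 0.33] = 6.42 - 7.86*d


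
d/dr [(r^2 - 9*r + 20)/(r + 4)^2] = (17*r - 76)/(r^3 + 12*r^2 + 48*r + 64)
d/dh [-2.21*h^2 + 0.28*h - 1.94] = 0.28 - 4.42*h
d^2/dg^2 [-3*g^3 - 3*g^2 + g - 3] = -18*g - 6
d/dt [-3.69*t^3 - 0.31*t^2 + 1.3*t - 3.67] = -11.07*t^2 - 0.62*t + 1.3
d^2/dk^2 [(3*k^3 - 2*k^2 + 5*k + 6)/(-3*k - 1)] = 2*(-27*k^3 - 27*k^2 - 9*k - 37)/(27*k^3 + 27*k^2 + 9*k + 1)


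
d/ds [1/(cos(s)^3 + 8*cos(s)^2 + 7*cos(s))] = (3*sin(s) + 7*sin(s)/cos(s)^2 + 16*tan(s))/((cos(s) + 1)^2*(cos(s) + 7)^2)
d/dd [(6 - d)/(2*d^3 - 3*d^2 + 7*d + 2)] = (-2*d^3 + 3*d^2 - 7*d + (d - 6)*(6*d^2 - 6*d + 7) - 2)/(2*d^3 - 3*d^2 + 7*d + 2)^2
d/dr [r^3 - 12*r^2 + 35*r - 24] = 3*r^2 - 24*r + 35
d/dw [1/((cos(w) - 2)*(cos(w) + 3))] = (sin(w) + sin(2*w))/((cos(w) - 2)^2*(cos(w) + 3)^2)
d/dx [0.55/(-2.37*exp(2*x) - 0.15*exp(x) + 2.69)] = (2.607*exp(x) + 0.0825)*exp(x)/(2.37*exp(2*x) + 0.15*exp(x) - 2.69)^2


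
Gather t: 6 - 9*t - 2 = 4 - 9*t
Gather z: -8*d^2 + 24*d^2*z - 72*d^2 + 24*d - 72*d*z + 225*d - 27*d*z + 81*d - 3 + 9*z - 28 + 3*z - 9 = -80*d^2 + 330*d + z*(24*d^2 - 99*d + 12) - 40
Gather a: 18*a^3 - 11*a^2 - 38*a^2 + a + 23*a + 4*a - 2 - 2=18*a^3 - 49*a^2 + 28*a - 4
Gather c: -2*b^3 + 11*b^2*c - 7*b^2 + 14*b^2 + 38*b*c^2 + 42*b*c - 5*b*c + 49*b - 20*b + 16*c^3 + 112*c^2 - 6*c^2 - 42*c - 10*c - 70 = -2*b^3 + 7*b^2 + 29*b + 16*c^3 + c^2*(38*b + 106) + c*(11*b^2 + 37*b - 52) - 70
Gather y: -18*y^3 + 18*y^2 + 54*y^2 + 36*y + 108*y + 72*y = -18*y^3 + 72*y^2 + 216*y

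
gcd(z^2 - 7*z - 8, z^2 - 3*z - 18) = 1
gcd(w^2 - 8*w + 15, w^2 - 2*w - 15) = w - 5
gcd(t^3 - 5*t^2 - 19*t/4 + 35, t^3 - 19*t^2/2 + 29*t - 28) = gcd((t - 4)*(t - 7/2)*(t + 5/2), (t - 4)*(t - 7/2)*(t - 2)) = t^2 - 15*t/2 + 14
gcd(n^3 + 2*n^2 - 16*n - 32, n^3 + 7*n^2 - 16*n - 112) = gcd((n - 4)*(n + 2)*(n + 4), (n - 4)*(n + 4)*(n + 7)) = n^2 - 16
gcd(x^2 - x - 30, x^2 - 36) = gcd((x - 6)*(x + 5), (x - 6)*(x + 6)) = x - 6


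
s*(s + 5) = s^2 + 5*s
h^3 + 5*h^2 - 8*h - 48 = (h - 3)*(h + 4)^2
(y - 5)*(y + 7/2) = y^2 - 3*y/2 - 35/2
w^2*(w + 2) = w^3 + 2*w^2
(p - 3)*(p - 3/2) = p^2 - 9*p/2 + 9/2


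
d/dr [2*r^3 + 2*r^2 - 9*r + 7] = 6*r^2 + 4*r - 9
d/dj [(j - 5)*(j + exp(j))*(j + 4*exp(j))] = (j - 5)*(j + exp(j))*(4*exp(j) + 1) + (j - 5)*(j + 4*exp(j))*(exp(j) + 1) + (j + exp(j))*(j + 4*exp(j))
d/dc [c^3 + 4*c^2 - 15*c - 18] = 3*c^2 + 8*c - 15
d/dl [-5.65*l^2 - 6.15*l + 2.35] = -11.3*l - 6.15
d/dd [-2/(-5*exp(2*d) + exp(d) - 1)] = (2 - 20*exp(d))*exp(d)/(5*exp(2*d) - exp(d) + 1)^2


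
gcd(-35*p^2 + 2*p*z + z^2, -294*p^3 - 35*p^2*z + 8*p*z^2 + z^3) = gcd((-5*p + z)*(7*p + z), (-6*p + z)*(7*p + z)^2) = 7*p + z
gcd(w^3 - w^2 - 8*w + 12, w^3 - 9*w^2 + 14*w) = w - 2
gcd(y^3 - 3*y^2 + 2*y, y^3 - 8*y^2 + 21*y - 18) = y - 2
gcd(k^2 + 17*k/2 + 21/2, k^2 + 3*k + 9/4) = k + 3/2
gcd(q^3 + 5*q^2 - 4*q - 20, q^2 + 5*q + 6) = q + 2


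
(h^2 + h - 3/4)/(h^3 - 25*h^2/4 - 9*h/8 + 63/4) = 2*(2*h - 1)/(4*h^2 - 31*h + 42)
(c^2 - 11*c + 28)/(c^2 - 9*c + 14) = (c - 4)/(c - 2)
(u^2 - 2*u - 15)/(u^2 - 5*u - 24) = (u - 5)/(u - 8)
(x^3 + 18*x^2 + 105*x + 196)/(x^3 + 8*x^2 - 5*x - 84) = (x + 7)/(x - 3)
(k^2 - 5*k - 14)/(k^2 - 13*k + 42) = (k + 2)/(k - 6)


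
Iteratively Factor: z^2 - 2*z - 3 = (z + 1)*(z - 3)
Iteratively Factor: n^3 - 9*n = (n - 3)*(n^2 + 3*n) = n*(n - 3)*(n + 3)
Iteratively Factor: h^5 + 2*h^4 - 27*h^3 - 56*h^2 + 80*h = (h + 4)*(h^4 - 2*h^3 - 19*h^2 + 20*h) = (h - 1)*(h + 4)*(h^3 - h^2 - 20*h) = (h - 5)*(h - 1)*(h + 4)*(h^2 + 4*h) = h*(h - 5)*(h - 1)*(h + 4)*(h + 4)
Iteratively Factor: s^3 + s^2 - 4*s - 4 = (s + 2)*(s^2 - s - 2) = (s - 2)*(s + 2)*(s + 1)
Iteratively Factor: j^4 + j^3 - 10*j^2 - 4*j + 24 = (j - 2)*(j^3 + 3*j^2 - 4*j - 12) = (j - 2)*(j + 2)*(j^2 + j - 6) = (j - 2)*(j + 2)*(j + 3)*(j - 2)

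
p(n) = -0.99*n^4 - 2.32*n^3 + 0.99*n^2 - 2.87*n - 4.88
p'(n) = -3.96*n^3 - 6.96*n^2 + 1.98*n - 2.87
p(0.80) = -8.14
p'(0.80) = -7.77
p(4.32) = -530.65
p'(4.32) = -443.47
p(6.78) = -2793.86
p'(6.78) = -1543.58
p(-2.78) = 1.46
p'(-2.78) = 22.92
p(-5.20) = -360.83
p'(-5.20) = 355.44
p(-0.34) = -3.71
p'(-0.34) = -4.19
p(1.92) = -36.62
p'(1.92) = -52.75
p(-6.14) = -819.96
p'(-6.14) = 639.23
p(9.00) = -8137.19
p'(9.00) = -3435.65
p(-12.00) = -16347.56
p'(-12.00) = 5814.01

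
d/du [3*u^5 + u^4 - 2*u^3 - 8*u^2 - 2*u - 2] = 15*u^4 + 4*u^3 - 6*u^2 - 16*u - 2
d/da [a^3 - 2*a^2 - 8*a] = 3*a^2 - 4*a - 8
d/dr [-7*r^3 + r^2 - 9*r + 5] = -21*r^2 + 2*r - 9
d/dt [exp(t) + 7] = exp(t)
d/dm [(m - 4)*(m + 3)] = 2*m - 1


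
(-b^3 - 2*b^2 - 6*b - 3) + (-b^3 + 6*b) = -2*b^3 - 2*b^2 - 3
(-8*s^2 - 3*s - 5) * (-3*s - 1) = 24*s^3 + 17*s^2 + 18*s + 5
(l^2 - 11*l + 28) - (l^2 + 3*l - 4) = 32 - 14*l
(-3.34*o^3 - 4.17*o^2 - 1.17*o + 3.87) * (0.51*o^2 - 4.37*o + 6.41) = -1.7034*o^5 + 12.4691*o^4 - 3.7832*o^3 - 19.6431*o^2 - 24.4116*o + 24.8067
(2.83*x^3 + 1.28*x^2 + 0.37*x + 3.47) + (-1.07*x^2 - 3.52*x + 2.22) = 2.83*x^3 + 0.21*x^2 - 3.15*x + 5.69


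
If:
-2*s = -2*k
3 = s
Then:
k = 3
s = 3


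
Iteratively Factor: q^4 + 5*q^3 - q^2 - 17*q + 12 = (q - 1)*(q^3 + 6*q^2 + 5*q - 12) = (q - 1)*(q + 3)*(q^2 + 3*q - 4) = (q - 1)*(q + 3)*(q + 4)*(q - 1)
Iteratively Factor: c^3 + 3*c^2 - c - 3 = (c - 1)*(c^2 + 4*c + 3) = (c - 1)*(c + 1)*(c + 3)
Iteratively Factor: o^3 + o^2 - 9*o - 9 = (o - 3)*(o^2 + 4*o + 3) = (o - 3)*(o + 3)*(o + 1)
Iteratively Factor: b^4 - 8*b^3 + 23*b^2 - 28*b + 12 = (b - 1)*(b^3 - 7*b^2 + 16*b - 12) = (b - 2)*(b - 1)*(b^2 - 5*b + 6) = (b - 2)^2*(b - 1)*(b - 3)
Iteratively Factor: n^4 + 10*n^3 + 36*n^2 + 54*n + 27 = (n + 3)*(n^3 + 7*n^2 + 15*n + 9) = (n + 1)*(n + 3)*(n^2 + 6*n + 9) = (n + 1)*(n + 3)^2*(n + 3)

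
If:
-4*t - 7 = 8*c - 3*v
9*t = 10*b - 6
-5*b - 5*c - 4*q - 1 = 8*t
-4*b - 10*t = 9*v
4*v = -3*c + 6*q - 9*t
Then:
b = 15951/15128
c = -22897/15128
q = -20751/30256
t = 3819/7564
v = -1947/1891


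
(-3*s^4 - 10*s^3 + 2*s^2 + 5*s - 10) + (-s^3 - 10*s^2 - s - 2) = -3*s^4 - 11*s^3 - 8*s^2 + 4*s - 12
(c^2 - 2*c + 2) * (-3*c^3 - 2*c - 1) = -3*c^5 + 6*c^4 - 8*c^3 + 3*c^2 - 2*c - 2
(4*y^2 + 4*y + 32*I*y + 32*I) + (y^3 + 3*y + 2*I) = y^3 + 4*y^2 + 7*y + 32*I*y + 34*I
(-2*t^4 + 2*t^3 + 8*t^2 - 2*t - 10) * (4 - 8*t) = 16*t^5 - 24*t^4 - 56*t^3 + 48*t^2 + 72*t - 40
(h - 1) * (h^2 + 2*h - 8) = h^3 + h^2 - 10*h + 8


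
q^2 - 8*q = q*(q - 8)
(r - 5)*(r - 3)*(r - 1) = r^3 - 9*r^2 + 23*r - 15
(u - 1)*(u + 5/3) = u^2 + 2*u/3 - 5/3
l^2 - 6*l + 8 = (l - 4)*(l - 2)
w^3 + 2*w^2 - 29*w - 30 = (w - 5)*(w + 1)*(w + 6)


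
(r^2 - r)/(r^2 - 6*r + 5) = r/(r - 5)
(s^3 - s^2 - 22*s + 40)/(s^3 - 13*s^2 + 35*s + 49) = (s^3 - s^2 - 22*s + 40)/(s^3 - 13*s^2 + 35*s + 49)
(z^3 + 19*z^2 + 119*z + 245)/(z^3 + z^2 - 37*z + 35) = (z^2 + 12*z + 35)/(z^2 - 6*z + 5)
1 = 1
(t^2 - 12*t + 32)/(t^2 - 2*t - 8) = (t - 8)/(t + 2)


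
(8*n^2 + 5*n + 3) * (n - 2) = 8*n^3 - 11*n^2 - 7*n - 6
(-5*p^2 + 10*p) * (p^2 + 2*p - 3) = -5*p^4 + 35*p^2 - 30*p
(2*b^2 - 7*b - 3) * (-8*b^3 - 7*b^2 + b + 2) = -16*b^5 + 42*b^4 + 75*b^3 + 18*b^2 - 17*b - 6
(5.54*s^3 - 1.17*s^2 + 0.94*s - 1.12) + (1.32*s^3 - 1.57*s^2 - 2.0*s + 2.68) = 6.86*s^3 - 2.74*s^2 - 1.06*s + 1.56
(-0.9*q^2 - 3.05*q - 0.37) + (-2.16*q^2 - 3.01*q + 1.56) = -3.06*q^2 - 6.06*q + 1.19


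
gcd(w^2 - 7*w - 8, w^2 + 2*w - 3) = 1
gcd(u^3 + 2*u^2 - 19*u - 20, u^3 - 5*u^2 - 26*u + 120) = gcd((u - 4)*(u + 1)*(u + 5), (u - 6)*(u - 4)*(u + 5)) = u^2 + u - 20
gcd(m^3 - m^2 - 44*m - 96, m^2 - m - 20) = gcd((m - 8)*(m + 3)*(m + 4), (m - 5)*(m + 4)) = m + 4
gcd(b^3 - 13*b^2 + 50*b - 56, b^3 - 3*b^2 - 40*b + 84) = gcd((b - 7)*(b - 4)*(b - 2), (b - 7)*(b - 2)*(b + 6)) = b^2 - 9*b + 14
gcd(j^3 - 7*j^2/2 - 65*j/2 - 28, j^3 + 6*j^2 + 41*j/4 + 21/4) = j^2 + 9*j/2 + 7/2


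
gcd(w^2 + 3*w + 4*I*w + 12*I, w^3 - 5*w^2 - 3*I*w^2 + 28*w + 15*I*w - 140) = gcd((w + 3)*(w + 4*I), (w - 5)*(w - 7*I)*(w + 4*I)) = w + 4*I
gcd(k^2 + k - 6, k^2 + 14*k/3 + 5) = k + 3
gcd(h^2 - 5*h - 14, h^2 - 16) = 1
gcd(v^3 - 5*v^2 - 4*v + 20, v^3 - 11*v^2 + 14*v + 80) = v^2 - 3*v - 10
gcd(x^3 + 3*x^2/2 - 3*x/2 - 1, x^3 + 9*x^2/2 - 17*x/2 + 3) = x - 1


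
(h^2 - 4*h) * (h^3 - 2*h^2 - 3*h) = h^5 - 6*h^4 + 5*h^3 + 12*h^2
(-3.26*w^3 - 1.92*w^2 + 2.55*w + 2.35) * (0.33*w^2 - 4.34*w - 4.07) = -1.0758*w^5 + 13.5148*w^4 + 22.4425*w^3 - 2.4771*w^2 - 20.5775*w - 9.5645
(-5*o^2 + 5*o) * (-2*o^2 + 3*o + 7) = 10*o^4 - 25*o^3 - 20*o^2 + 35*o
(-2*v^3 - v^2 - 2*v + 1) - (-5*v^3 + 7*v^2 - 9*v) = 3*v^3 - 8*v^2 + 7*v + 1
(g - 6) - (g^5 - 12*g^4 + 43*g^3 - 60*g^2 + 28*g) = -g^5 + 12*g^4 - 43*g^3 + 60*g^2 - 27*g - 6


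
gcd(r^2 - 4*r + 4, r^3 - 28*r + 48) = r - 2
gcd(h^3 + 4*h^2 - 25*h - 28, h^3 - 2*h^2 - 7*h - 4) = h^2 - 3*h - 4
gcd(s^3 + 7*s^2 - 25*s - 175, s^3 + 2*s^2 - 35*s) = s^2 + 2*s - 35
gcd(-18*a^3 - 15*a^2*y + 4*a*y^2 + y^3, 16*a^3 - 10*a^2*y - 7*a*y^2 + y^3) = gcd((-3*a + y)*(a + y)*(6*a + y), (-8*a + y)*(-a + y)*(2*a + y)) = 1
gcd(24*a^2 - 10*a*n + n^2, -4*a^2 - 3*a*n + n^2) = 4*a - n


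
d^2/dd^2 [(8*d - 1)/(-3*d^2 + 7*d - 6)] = 2*(-(6*d - 7)^2*(8*d - 1) + (72*d - 59)*(3*d^2 - 7*d + 6))/(3*d^2 - 7*d + 6)^3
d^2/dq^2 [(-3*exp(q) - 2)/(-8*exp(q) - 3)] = (56*exp(q) - 21)*exp(q)/(512*exp(3*q) + 576*exp(2*q) + 216*exp(q) + 27)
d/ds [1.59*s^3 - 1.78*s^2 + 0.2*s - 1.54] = 4.77*s^2 - 3.56*s + 0.2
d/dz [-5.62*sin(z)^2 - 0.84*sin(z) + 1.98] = -(11.24*sin(z) + 0.84)*cos(z)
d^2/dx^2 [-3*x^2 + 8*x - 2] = -6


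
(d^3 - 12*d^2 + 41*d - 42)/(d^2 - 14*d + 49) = (d^2 - 5*d + 6)/(d - 7)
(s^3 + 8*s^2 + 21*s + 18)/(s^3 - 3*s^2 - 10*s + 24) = (s^2 + 5*s + 6)/(s^2 - 6*s + 8)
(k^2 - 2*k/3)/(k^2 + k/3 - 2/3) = k/(k + 1)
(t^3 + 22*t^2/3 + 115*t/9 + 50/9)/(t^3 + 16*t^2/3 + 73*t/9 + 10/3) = (t + 5)/(t + 3)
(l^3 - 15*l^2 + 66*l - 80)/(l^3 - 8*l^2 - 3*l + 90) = (l^2 - 10*l + 16)/(l^2 - 3*l - 18)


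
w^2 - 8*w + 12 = (w - 6)*(w - 2)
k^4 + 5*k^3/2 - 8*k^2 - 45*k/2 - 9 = (k - 3)*(k + 1/2)*(k + 2)*(k + 3)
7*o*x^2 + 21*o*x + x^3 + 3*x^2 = x*(7*o + x)*(x + 3)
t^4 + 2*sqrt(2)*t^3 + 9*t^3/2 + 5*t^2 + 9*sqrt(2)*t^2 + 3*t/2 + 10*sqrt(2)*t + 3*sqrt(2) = (t + 1/2)*(t + 1)*(t + 3)*(t + 2*sqrt(2))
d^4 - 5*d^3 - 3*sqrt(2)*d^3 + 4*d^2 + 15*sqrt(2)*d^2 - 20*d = d*(d - 5)*(d - 2*sqrt(2))*(d - sqrt(2))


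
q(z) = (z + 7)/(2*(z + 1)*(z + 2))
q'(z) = 1/(2*(z + 1)*(z + 2)) - (z + 7)/(2*(z + 1)*(z + 2)^2) - (z + 7)/(2*(z + 1)^2*(z + 2)) = (-z^2 - 14*z - 19)/(2*(z^4 + 6*z^3 + 13*z^2 + 12*z + 4))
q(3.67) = 0.20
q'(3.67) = -0.06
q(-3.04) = 0.93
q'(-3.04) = 1.59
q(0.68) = 0.85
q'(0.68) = -0.71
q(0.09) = 1.56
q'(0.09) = -1.95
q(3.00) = 0.25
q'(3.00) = -0.09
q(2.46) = 0.31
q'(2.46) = -0.12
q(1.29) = 0.55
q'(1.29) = -0.34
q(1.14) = 0.61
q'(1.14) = -0.40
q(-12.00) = -0.02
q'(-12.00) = 0.00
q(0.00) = 1.75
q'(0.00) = -2.38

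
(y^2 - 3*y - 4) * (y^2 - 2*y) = y^4 - 5*y^3 + 2*y^2 + 8*y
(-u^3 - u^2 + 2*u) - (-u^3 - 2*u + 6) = -u^2 + 4*u - 6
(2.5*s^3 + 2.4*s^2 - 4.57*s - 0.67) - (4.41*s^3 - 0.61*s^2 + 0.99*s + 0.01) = -1.91*s^3 + 3.01*s^2 - 5.56*s - 0.68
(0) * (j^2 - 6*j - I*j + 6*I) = 0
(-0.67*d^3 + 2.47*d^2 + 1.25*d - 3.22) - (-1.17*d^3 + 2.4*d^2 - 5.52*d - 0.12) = 0.5*d^3 + 0.0700000000000003*d^2 + 6.77*d - 3.1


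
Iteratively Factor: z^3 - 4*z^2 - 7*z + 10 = (z - 5)*(z^2 + z - 2) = (z - 5)*(z - 1)*(z + 2)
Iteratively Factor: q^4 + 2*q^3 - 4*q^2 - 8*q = (q + 2)*(q^3 - 4*q) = q*(q + 2)*(q^2 - 4) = q*(q + 2)^2*(q - 2)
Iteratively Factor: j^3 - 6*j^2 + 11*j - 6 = (j - 2)*(j^2 - 4*j + 3) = (j - 3)*(j - 2)*(j - 1)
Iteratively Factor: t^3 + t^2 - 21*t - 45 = (t - 5)*(t^2 + 6*t + 9) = (t - 5)*(t + 3)*(t + 3)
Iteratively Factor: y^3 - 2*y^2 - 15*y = (y + 3)*(y^2 - 5*y) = (y - 5)*(y + 3)*(y)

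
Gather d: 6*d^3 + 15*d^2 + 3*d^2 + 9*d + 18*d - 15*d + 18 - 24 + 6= 6*d^3 + 18*d^2 + 12*d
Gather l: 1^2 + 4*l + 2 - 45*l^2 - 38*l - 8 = -45*l^2 - 34*l - 5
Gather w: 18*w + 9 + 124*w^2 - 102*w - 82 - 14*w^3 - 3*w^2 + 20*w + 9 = -14*w^3 + 121*w^2 - 64*w - 64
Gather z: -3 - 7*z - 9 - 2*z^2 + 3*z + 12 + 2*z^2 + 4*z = 0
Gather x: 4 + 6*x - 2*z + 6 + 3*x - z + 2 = 9*x - 3*z + 12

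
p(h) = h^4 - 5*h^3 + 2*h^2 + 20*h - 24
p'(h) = 4*h^3 - 15*h^2 + 4*h + 20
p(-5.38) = 1542.67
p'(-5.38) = -1058.57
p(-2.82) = 110.87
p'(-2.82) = -200.27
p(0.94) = -6.80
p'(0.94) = 13.83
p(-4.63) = 882.08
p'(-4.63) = -717.08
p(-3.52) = 301.97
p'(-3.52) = -354.39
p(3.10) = 0.62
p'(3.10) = 7.41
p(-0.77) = -35.58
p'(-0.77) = 6.20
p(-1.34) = -31.95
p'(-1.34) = -21.92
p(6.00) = 384.00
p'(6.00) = 368.00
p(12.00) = 12600.00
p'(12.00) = 4820.00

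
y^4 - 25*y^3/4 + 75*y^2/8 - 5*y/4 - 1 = (y - 4)*(y - 2)*(y - 1/2)*(y + 1/4)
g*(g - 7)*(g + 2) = g^3 - 5*g^2 - 14*g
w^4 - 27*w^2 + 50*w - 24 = (w - 4)*(w - 1)^2*(w + 6)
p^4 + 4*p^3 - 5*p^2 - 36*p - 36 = (p - 3)*(p + 2)^2*(p + 3)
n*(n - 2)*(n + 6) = n^3 + 4*n^2 - 12*n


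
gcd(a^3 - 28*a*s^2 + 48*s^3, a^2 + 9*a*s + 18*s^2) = a + 6*s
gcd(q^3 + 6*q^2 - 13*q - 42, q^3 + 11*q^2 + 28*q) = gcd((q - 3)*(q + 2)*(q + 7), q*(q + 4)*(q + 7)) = q + 7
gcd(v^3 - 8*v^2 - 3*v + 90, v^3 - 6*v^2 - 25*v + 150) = v^2 - 11*v + 30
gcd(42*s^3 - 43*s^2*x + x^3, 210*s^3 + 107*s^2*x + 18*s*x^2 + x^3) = 7*s + x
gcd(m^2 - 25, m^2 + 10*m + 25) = m + 5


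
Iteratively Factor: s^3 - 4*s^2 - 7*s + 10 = (s - 1)*(s^2 - 3*s - 10) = (s - 5)*(s - 1)*(s + 2)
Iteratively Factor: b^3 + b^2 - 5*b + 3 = (b + 3)*(b^2 - 2*b + 1) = (b - 1)*(b + 3)*(b - 1)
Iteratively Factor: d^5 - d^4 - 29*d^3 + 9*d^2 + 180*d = (d + 3)*(d^4 - 4*d^3 - 17*d^2 + 60*d) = (d - 5)*(d + 3)*(d^3 + d^2 - 12*d) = d*(d - 5)*(d + 3)*(d^2 + d - 12) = d*(d - 5)*(d - 3)*(d + 3)*(d + 4)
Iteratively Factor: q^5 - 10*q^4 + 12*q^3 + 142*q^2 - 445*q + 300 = (q - 5)*(q^4 - 5*q^3 - 13*q^2 + 77*q - 60) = (q - 5)^2*(q^3 - 13*q + 12) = (q - 5)^2*(q - 1)*(q^2 + q - 12) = (q - 5)^2*(q - 1)*(q + 4)*(q - 3)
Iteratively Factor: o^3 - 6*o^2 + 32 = (o - 4)*(o^2 - 2*o - 8) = (o - 4)^2*(o + 2)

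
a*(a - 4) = a^2 - 4*a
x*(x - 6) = x^2 - 6*x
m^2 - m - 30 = (m - 6)*(m + 5)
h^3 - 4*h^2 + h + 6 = (h - 3)*(h - 2)*(h + 1)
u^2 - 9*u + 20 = (u - 5)*(u - 4)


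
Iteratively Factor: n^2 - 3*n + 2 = (n - 1)*(n - 2)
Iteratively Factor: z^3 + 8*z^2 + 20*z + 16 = (z + 2)*(z^2 + 6*z + 8) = (z + 2)*(z + 4)*(z + 2)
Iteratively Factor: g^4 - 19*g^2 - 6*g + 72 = (g + 3)*(g^3 - 3*g^2 - 10*g + 24) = (g + 3)^2*(g^2 - 6*g + 8) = (g - 4)*(g + 3)^2*(g - 2)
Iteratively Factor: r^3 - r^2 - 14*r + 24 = (r - 3)*(r^2 + 2*r - 8) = (r - 3)*(r + 4)*(r - 2)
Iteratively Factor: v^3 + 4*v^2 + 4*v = (v)*(v^2 + 4*v + 4) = v*(v + 2)*(v + 2)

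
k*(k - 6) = k^2 - 6*k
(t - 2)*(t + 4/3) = t^2 - 2*t/3 - 8/3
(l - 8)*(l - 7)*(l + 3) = l^3 - 12*l^2 + 11*l + 168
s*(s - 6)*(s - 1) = s^3 - 7*s^2 + 6*s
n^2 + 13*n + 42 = (n + 6)*(n + 7)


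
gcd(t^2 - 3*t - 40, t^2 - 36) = 1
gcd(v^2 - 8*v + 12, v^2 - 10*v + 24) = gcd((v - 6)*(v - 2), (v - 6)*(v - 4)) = v - 6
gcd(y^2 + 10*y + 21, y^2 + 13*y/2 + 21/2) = y + 3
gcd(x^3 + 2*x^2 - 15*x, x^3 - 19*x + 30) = x^2 + 2*x - 15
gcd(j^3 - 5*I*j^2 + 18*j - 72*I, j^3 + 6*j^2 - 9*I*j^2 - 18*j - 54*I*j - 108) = j^2 - 9*I*j - 18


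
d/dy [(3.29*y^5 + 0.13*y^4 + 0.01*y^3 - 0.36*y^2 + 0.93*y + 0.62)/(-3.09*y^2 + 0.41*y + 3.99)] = (-30.4983*y^6 + 4.5922*y^5 + 65.7645*y^4 + 2.083*y^3 + 2.8458*y^2 + 0.9588*y + 3.4565)/(9.5481*y^4 - 2.5338*y^3 - 24.4901*y^2 + 3.2718*y + 15.9201)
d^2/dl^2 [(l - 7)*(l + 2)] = 2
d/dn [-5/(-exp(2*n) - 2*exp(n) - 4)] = -10*(exp(n) + 1)*exp(n)/(exp(2*n) + 2*exp(n) + 4)^2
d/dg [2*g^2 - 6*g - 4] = 4*g - 6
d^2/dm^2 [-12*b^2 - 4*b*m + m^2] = 2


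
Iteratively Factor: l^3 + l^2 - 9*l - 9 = (l - 3)*(l^2 + 4*l + 3) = (l - 3)*(l + 1)*(l + 3)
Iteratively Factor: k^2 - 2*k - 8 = (k + 2)*(k - 4)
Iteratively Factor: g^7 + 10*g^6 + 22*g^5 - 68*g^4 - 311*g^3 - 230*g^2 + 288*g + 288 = (g - 1)*(g^6 + 11*g^5 + 33*g^4 - 35*g^3 - 346*g^2 - 576*g - 288) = (g - 1)*(g + 2)*(g^5 + 9*g^4 + 15*g^3 - 65*g^2 - 216*g - 144) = (g - 1)*(g + 2)*(g + 4)*(g^4 + 5*g^3 - 5*g^2 - 45*g - 36) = (g - 1)*(g + 2)*(g + 3)*(g + 4)*(g^3 + 2*g^2 - 11*g - 12) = (g - 1)*(g + 2)*(g + 3)*(g + 4)^2*(g^2 - 2*g - 3) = (g - 3)*(g - 1)*(g + 2)*(g + 3)*(g + 4)^2*(g + 1)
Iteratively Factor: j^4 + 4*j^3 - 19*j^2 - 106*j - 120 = (j + 3)*(j^3 + j^2 - 22*j - 40) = (j + 3)*(j + 4)*(j^2 - 3*j - 10) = (j - 5)*(j + 3)*(j + 4)*(j + 2)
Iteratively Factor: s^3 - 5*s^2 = (s - 5)*(s^2) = s*(s - 5)*(s)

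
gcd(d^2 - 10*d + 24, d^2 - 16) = d - 4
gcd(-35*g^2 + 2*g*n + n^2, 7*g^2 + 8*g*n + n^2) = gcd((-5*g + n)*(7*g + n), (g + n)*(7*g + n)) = 7*g + n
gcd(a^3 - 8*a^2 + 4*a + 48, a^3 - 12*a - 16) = a^2 - 2*a - 8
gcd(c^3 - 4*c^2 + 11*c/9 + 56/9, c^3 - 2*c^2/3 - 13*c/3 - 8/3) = c^2 - 5*c/3 - 8/3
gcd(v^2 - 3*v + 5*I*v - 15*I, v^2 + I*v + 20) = v + 5*I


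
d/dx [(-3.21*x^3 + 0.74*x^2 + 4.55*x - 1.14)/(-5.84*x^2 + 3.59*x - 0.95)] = (18.7464*x^4 - 23.0478*x^3 + 38.3771*x^2 - 14.7212*x - 0.229900000000001)/(34.1056*x^4 - 41.9312*x^3 + 23.9841*x^2 - 6.821*x + 0.9025)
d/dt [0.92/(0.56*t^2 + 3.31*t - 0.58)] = (-1.0304*t - 3.0452)/(0.56*t^2 + 3.31*t - 0.58)^2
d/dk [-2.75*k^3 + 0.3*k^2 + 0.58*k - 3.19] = -8.25*k^2 + 0.6*k + 0.58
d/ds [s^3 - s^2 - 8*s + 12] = 3*s^2 - 2*s - 8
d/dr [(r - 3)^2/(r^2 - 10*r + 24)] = 2*(-2*r^2 + 15*r - 27)/(r^4 - 20*r^3 + 148*r^2 - 480*r + 576)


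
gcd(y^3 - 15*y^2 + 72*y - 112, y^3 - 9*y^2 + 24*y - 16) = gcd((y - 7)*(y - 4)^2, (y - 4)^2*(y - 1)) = y^2 - 8*y + 16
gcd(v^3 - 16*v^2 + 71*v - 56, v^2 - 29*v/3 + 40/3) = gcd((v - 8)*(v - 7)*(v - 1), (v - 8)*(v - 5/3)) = v - 8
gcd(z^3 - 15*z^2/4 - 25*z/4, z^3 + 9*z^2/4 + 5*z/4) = z^2 + 5*z/4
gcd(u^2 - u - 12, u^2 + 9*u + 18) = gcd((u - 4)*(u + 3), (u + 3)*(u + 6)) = u + 3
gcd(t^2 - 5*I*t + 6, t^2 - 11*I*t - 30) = t - 6*I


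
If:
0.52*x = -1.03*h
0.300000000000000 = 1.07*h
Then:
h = 0.28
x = -0.56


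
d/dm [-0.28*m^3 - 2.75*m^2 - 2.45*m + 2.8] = -0.84*m^2 - 5.5*m - 2.45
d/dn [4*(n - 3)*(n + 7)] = 8*n + 16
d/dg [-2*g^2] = -4*g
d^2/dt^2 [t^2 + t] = 2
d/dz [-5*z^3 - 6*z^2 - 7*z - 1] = -15*z^2 - 12*z - 7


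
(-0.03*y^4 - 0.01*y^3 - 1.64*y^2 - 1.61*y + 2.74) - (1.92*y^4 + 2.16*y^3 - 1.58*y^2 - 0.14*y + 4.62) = -1.95*y^4 - 2.17*y^3 - 0.0599999999999998*y^2 - 1.47*y - 1.88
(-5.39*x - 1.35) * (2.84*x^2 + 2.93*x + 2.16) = -15.3076*x^3 - 19.6267*x^2 - 15.5979*x - 2.916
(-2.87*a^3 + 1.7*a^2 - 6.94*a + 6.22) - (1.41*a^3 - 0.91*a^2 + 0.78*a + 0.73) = -4.28*a^3 + 2.61*a^2 - 7.72*a + 5.49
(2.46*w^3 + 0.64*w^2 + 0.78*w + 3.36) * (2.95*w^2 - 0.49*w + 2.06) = 7.257*w^5 + 0.6826*w^4 + 7.055*w^3 + 10.8482*w^2 - 0.0395999999999999*w + 6.9216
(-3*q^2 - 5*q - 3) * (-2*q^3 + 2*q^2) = 6*q^5 + 4*q^4 - 4*q^3 - 6*q^2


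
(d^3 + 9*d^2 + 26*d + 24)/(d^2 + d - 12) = (d^2 + 5*d + 6)/(d - 3)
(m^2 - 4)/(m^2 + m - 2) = (m - 2)/(m - 1)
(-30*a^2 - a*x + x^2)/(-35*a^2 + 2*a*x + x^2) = (-30*a^2 - a*x + x^2)/(-35*a^2 + 2*a*x + x^2)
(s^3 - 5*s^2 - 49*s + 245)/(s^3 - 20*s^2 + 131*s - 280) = (s + 7)/(s - 8)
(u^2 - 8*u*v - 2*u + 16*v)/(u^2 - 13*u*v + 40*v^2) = (u - 2)/(u - 5*v)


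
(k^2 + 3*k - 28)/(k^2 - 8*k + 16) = (k + 7)/(k - 4)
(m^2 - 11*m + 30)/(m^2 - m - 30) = (m - 5)/(m + 5)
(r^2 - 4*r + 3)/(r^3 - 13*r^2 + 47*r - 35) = (r - 3)/(r^2 - 12*r + 35)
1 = 1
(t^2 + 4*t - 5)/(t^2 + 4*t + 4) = (t^2 + 4*t - 5)/(t^2 + 4*t + 4)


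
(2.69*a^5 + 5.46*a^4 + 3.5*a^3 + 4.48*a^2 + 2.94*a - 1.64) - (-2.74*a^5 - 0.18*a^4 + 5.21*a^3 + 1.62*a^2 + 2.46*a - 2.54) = 5.43*a^5 + 5.64*a^4 - 1.71*a^3 + 2.86*a^2 + 0.48*a + 0.9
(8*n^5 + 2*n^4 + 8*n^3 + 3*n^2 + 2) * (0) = 0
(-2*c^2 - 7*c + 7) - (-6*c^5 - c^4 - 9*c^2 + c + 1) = 6*c^5 + c^4 + 7*c^2 - 8*c + 6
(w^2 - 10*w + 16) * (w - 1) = w^3 - 11*w^2 + 26*w - 16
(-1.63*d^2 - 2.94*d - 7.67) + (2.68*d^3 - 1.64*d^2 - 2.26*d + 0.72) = 2.68*d^3 - 3.27*d^2 - 5.2*d - 6.95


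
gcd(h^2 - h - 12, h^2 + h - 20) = h - 4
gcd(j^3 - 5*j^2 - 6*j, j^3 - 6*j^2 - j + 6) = j^2 - 5*j - 6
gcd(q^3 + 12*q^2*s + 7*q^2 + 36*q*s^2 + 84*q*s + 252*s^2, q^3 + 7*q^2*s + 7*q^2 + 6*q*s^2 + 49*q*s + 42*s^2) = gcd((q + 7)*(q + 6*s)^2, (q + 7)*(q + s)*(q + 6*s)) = q^2 + 6*q*s + 7*q + 42*s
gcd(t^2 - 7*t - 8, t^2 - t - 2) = t + 1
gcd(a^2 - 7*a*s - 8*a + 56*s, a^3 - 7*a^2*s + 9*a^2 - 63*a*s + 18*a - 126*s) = -a + 7*s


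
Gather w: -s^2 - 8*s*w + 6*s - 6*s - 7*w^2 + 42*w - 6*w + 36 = -s^2 - 7*w^2 + w*(36 - 8*s) + 36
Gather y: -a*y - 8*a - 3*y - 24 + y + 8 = -8*a + y*(-a - 2) - 16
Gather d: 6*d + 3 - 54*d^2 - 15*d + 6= -54*d^2 - 9*d + 9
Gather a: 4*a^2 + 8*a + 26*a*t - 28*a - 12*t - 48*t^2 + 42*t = 4*a^2 + a*(26*t - 20) - 48*t^2 + 30*t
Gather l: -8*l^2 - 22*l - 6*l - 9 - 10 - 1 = -8*l^2 - 28*l - 20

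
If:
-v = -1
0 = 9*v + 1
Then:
No Solution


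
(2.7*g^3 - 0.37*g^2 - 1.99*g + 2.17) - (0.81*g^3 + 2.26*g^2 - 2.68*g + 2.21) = 1.89*g^3 - 2.63*g^2 + 0.69*g - 0.04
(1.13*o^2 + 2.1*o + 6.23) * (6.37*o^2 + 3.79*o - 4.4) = 7.1981*o^4 + 17.6597*o^3 + 42.6721*o^2 + 14.3717*o - 27.412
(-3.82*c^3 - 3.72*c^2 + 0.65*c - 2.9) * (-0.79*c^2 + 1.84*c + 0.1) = 3.0178*c^5 - 4.09*c^4 - 7.7403*c^3 + 3.115*c^2 - 5.271*c - 0.29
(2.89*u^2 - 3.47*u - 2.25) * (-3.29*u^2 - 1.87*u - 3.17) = -9.5081*u^4 + 6.012*u^3 + 4.7301*u^2 + 15.2074*u + 7.1325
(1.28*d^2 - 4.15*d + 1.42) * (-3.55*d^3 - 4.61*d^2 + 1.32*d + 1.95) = -4.544*d^5 + 8.8317*d^4 + 15.7801*d^3 - 9.5282*d^2 - 6.2181*d + 2.769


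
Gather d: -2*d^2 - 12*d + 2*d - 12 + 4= -2*d^2 - 10*d - 8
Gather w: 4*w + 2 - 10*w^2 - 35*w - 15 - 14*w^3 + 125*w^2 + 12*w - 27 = -14*w^3 + 115*w^2 - 19*w - 40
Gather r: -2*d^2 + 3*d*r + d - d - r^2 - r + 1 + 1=-2*d^2 - r^2 + r*(3*d - 1) + 2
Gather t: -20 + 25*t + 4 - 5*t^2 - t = -5*t^2 + 24*t - 16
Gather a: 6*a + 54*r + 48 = 6*a + 54*r + 48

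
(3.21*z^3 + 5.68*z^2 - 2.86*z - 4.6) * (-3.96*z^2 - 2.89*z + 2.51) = -12.7116*z^5 - 31.7697*z^4 + 2.9675*z^3 + 40.7382*z^2 + 6.1154*z - 11.546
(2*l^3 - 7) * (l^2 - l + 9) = 2*l^5 - 2*l^4 + 18*l^3 - 7*l^2 + 7*l - 63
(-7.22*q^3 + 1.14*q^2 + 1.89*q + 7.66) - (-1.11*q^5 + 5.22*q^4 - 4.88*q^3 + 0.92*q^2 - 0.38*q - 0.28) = 1.11*q^5 - 5.22*q^4 - 2.34*q^3 + 0.22*q^2 + 2.27*q + 7.94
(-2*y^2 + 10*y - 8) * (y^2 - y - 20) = -2*y^4 + 12*y^3 + 22*y^2 - 192*y + 160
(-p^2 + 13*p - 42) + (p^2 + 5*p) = 18*p - 42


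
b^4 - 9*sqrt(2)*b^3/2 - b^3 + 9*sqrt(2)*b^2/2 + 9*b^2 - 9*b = b*(b - 1)*(b - 3*sqrt(2))*(b - 3*sqrt(2)/2)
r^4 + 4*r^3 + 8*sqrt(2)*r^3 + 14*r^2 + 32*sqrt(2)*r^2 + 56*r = r*(r + 4)*(r + sqrt(2))*(r + 7*sqrt(2))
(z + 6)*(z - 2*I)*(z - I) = z^3 + 6*z^2 - 3*I*z^2 - 2*z - 18*I*z - 12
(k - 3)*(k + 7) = k^2 + 4*k - 21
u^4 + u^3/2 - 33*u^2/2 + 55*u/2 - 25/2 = (u - 5/2)*(u - 1)^2*(u + 5)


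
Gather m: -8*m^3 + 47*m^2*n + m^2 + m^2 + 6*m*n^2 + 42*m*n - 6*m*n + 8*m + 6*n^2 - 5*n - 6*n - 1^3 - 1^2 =-8*m^3 + m^2*(47*n + 2) + m*(6*n^2 + 36*n + 8) + 6*n^2 - 11*n - 2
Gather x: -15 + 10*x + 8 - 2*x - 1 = 8*x - 8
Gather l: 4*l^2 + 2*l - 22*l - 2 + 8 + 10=4*l^2 - 20*l + 16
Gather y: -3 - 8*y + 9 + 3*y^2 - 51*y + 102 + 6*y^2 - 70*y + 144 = 9*y^2 - 129*y + 252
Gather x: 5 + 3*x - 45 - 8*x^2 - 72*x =-8*x^2 - 69*x - 40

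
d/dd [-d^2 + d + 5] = 1 - 2*d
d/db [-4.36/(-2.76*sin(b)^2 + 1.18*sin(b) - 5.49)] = (5.1448 - 24.0672*sin(b))*cos(b)/(2.76*sin(b)^2 - 1.18*sin(b) + 5.49)^2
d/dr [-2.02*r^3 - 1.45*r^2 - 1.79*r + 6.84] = -6.06*r^2 - 2.9*r - 1.79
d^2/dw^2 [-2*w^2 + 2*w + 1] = -4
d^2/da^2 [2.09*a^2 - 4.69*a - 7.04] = 4.18000000000000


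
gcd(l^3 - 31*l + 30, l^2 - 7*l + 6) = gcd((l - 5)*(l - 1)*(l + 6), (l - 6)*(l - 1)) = l - 1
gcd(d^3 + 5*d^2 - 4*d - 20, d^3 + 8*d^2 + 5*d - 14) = d + 2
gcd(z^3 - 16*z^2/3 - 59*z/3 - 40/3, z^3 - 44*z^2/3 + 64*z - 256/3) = z - 8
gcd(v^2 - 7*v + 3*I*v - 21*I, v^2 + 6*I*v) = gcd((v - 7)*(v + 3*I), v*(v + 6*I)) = 1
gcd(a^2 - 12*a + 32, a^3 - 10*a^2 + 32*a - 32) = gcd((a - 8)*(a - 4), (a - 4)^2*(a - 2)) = a - 4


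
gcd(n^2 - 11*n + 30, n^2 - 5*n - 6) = n - 6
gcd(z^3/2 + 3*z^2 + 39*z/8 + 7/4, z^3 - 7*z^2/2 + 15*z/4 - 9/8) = 1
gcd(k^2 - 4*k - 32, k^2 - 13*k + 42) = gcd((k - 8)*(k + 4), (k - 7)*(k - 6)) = 1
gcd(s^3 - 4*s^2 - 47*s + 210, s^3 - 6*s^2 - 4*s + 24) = s - 6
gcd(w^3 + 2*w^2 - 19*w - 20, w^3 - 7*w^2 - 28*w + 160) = w^2 + w - 20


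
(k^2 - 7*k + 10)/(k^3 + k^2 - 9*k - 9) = (k^2 - 7*k + 10)/(k^3 + k^2 - 9*k - 9)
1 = 1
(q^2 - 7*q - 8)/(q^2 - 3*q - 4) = (q - 8)/(q - 4)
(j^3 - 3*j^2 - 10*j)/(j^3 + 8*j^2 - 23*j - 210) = j*(j + 2)/(j^2 + 13*j + 42)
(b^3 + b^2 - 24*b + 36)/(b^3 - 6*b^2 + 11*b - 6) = (b + 6)/(b - 1)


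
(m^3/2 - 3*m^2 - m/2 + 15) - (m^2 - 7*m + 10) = m^3/2 - 4*m^2 + 13*m/2 + 5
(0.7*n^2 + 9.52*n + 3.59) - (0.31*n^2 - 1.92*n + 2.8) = 0.39*n^2 + 11.44*n + 0.79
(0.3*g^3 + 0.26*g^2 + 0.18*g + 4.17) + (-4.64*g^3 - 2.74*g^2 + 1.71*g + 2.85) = -4.34*g^3 - 2.48*g^2 + 1.89*g + 7.02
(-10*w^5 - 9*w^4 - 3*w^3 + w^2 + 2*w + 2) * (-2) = 20*w^5 + 18*w^4 + 6*w^3 - 2*w^2 - 4*w - 4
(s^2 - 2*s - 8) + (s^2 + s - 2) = 2*s^2 - s - 10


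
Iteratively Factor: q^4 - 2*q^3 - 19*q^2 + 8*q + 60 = (q + 2)*(q^3 - 4*q^2 - 11*q + 30) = (q - 5)*(q + 2)*(q^2 + q - 6) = (q - 5)*(q - 2)*(q + 2)*(q + 3)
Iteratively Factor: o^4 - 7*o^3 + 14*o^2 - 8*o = (o)*(o^3 - 7*o^2 + 14*o - 8) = o*(o - 2)*(o^2 - 5*o + 4) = o*(o - 4)*(o - 2)*(o - 1)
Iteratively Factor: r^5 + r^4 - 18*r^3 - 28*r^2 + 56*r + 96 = (r - 4)*(r^4 + 5*r^3 + 2*r^2 - 20*r - 24) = (r - 4)*(r - 2)*(r^3 + 7*r^2 + 16*r + 12) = (r - 4)*(r - 2)*(r + 2)*(r^2 + 5*r + 6) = (r - 4)*(r - 2)*(r + 2)^2*(r + 3)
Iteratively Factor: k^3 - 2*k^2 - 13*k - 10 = (k + 2)*(k^2 - 4*k - 5) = (k + 1)*(k + 2)*(k - 5)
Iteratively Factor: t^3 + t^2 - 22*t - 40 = (t - 5)*(t^2 + 6*t + 8) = (t - 5)*(t + 4)*(t + 2)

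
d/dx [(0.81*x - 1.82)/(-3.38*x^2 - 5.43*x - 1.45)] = (2.7378*x^2 - 12.3032*x - 11.0571)/(11.4244*x^4 + 36.7068*x^3 + 39.2869*x^2 + 15.747*x + 2.1025)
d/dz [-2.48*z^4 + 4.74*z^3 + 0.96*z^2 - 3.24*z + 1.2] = -9.92*z^3 + 14.22*z^2 + 1.92*z - 3.24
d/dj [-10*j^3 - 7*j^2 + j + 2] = -30*j^2 - 14*j + 1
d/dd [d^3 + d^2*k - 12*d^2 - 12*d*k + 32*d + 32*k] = 3*d^2 + 2*d*k - 24*d - 12*k + 32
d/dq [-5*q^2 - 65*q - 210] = -10*q - 65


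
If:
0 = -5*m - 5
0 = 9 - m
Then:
No Solution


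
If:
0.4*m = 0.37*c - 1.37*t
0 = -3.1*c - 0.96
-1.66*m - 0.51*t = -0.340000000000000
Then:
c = -0.31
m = 0.25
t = -0.16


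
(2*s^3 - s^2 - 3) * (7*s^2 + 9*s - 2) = 14*s^5 + 11*s^4 - 13*s^3 - 19*s^2 - 27*s + 6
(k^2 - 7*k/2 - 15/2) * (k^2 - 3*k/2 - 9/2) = k^4 - 5*k^3 - 27*k^2/4 + 27*k + 135/4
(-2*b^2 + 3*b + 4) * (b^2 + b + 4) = -2*b^4 + b^3 - b^2 + 16*b + 16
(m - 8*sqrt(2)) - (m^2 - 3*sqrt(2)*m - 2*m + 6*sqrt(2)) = -m^2 + 3*m + 3*sqrt(2)*m - 14*sqrt(2)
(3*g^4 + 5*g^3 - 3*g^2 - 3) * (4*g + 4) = 12*g^5 + 32*g^4 + 8*g^3 - 12*g^2 - 12*g - 12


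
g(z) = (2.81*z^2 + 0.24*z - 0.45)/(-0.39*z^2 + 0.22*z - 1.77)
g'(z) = (0.78*z - 0.22)*(2.81*z^2 + 0.24*z - 0.45)/(-0.39*z^2 + 0.22*z - 1.77)^2 + (5.62*z + 0.24)/(-0.39*z^2 + 0.22*z - 1.77)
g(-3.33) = -4.38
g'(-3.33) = 0.90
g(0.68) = -0.56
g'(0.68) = -2.16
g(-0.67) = -0.31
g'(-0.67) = 1.57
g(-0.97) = -0.83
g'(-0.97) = 1.87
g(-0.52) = -0.09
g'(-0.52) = 1.32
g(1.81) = -3.47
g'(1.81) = -2.37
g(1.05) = -1.47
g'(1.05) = -2.67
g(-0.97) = -0.83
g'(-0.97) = 1.87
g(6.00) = -7.05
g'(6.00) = -0.17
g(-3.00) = -4.06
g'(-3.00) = 1.05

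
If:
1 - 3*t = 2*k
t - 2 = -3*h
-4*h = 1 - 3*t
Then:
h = 5/13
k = -10/13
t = 11/13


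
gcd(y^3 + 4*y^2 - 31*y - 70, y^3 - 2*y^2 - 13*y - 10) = y^2 - 3*y - 10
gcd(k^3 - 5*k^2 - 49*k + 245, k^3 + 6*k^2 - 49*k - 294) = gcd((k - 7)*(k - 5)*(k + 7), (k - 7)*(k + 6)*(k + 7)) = k^2 - 49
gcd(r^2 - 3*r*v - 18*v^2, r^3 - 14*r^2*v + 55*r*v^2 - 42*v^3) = r - 6*v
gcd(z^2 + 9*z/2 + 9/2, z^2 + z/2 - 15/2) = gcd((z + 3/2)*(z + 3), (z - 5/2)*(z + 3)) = z + 3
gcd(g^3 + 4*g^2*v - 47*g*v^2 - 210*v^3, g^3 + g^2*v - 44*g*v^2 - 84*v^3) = -g^2 + g*v + 42*v^2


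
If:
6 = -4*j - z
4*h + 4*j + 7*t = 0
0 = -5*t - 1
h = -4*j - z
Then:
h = 6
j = -113/20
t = -1/5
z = 83/5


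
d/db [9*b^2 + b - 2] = 18*b + 1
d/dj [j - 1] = 1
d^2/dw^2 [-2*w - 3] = 0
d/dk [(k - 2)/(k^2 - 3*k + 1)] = (k^2 - 3*k - (k - 2)*(2*k - 3) + 1)/(k^2 - 3*k + 1)^2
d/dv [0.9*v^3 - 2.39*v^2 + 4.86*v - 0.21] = 2.7*v^2 - 4.78*v + 4.86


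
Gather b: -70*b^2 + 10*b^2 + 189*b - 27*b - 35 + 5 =-60*b^2 + 162*b - 30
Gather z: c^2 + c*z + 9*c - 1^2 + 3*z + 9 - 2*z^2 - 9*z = c^2 + 9*c - 2*z^2 + z*(c - 6) + 8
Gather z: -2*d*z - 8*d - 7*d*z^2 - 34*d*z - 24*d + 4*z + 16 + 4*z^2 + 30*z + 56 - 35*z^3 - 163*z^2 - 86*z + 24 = -32*d - 35*z^3 + z^2*(-7*d - 159) + z*(-36*d - 52) + 96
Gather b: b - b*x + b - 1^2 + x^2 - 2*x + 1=b*(2 - x) + x^2 - 2*x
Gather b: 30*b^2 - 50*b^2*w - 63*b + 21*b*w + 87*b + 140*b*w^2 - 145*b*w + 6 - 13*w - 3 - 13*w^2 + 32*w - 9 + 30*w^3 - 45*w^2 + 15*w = b^2*(30 - 50*w) + b*(140*w^2 - 124*w + 24) + 30*w^3 - 58*w^2 + 34*w - 6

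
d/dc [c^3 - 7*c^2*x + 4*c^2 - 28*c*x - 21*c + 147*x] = 3*c^2 - 14*c*x + 8*c - 28*x - 21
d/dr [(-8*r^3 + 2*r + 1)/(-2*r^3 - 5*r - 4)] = (88*r^3 + 102*r^2 - 3)/(4*r^6 + 20*r^4 + 16*r^3 + 25*r^2 + 40*r + 16)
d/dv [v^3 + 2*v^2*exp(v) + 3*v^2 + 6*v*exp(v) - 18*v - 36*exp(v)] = 2*v^2*exp(v) + 3*v^2 + 10*v*exp(v) + 6*v - 30*exp(v) - 18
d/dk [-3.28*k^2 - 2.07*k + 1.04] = -6.56*k - 2.07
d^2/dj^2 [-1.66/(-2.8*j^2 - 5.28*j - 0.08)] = (-26.0288*j^2 - 49.08288*j + 1.66*(5.6*j + 5.28)*(11.2*j + 10.56) - 0.74368)/(2.8*j^2 + 5.28*j + 0.08)^3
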